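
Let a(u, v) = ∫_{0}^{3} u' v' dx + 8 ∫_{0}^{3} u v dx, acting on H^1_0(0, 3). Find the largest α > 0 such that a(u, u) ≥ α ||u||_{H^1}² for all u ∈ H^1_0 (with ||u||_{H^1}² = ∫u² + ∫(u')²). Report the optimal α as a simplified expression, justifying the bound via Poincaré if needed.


α = 1

Coercivity of a(·,·) on H^1_0(0, 3) means a(u, u) ≥ α ||u||_{H^1}² for every u ∈ H^1_0.
The interval has length L = 3, and Poincaré/coercivity depend only on L. Here a(u, u) = ∫(u')² + (8)·∫u².
Here c = 8 ≥ 1, so a(u,u) = ∫(u')² + c∫u² ≥ ∫(u')² + ∫u² = ||u||_{H^1}², i.e. α = 1 works. No larger α is possible: a(u,u) ≥ α||u||_{H^1}² means (1−α)∫(u')² ≥ (α−c)∫u², and for the modes u_n = sin(nπ(x−x₀)/L) (x₀ the left endpoint) one has ∫u_n²/∫(u_n')² = (L/(nπ))² → 0, so a(u_n,u_n)/||u_n||_{H^1}² → 1. Hence the optimal constant is α = 1.
Therefore α = 1.


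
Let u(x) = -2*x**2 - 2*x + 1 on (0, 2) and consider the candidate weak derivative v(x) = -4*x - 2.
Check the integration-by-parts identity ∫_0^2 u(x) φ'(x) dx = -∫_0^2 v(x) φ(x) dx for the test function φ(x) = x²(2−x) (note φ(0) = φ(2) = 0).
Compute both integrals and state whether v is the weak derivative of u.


LHS = 136/15, RHS = 136/15. Yes, v = u' weakly.

u(x) = -2*x**2 - 2*x + 1, classical derivative u'(x) = -4*x - 2.
φ(x) = x²(2−x), so φ'(x) = x*(4 - 3*x).
Note φ(0) = φ(2) = 0, so the boundary term u·φ vanishes.
LHS = ∫_0^2 u(x) φ'(x) dx = ∫_0^2 (6*x^4 - 2*x^3 - 11*x^2 + 4*x) dx. Term by term:
  ∫_0^2 6*x^4 dx = 192/5;  ∫_0^2 -2*x^3 dx = -8;  ∫_0^2 -11*x^2 dx = -88/3;
  ∫_0^2 4*x dx = 8.
Sum: 192/5 − 8 − 88/3 + 8 = 136/15.
So LHS = 136/15.
∫_0^2 v(x) φ(x) dx = ∫_0^2 (4*x^4 - 6*x^3 - 4*x^2) dx. Term by term:
  ∫_0^2 4*x^4 dx = 128/5;  ∫_0^2 -6*x^3 dx = -24;  ∫_0^2 -4*x^2 dx = -32/3.
Sum: 128/5 − 24 − 32/3 = -136/15.
So RHS = -∫_0^2 v(x) φ(x) dx = 136/15.
LHS = RHS, so the identity holds for this test φ.
Moreover u is smooth here and v(x) = u'(x) = -4*x - 2 pointwise, so the identity holds for every test function. Hence v is the weak derivative of u.


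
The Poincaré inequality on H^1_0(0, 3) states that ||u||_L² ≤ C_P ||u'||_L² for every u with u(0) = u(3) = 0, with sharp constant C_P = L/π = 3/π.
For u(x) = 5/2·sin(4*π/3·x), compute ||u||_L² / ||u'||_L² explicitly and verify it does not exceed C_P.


||u||_L² / ||u'||_L² = 3/(4*π) < C_P = 3/π.

u(x) = 5/2·sin(4*π/3·x), so u'(x) = 10*π*cos(4*π*x/3)/3.
Writing u(x) = A·sin(kπx/L) with A = 5/2 and k = 4, use ∫_0^L sin²(kπx/L) dx = L/2 and ∫_0^L cos²(kπx/L) dx = L/2.
u² = 25/4·sin²(4*π/3·x) and (u')² = 100*π^2/9·cos²(4*π/3·x), and each of sin², cos² integrates to L/2 = 3/2 over (0, 3).
∫_0^3 u² dx = 75/8, so ||u||_L² = 5*sqrt(6)/4.
∫_0^3 (u')² dx = 50*π^2/3, so ||u'||_L² = 5*sqrt(6)*π/3.
Ratio ||u||_L² / ||u'||_L² = 3/(4*π).
Sharp Poincaré constant on H^1_0(0, 3) is C_P = L/π = 3/π, achieved by sin(π/3·x).
This is the k = 4 harmonic; the ratio L/(kπ) is strictly less than C_P = L/π, consistent with the sharp inequality ||u||_L² ≤ C_P ||u'||_L².


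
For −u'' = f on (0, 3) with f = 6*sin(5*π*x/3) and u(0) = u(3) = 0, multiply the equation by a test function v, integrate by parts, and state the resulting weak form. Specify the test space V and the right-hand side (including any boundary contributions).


V = H^1_0(0, 3) (so v(0) = v(3) = 0); weak form: ∫_0^3 u'v' dx = ∫_0^3 (6*sin(5*π*x/3)) v dx for all v ∈ V.

Multiply both sides by a test function v and integrate from 0 to 3:
  ∫_0^3 −u''(x) v(x) dx = ∫_0^3 f(x) v(x) dx.
Integrate the LHS by parts once:
  ∫_0^3 −u'' v dx = −[u'(x) v(x)]_0^3 + ∫_0^3 u'(x) v'(x) dx.
Thus ∫_0^3 u'(x) v'(x) dx = ∫_0^3 f(x) v(x) dx + [u'(x) v(x)]_0^3.
Choose V so that boundary terms are either known or forced to vanish.
u is Dirichlet: u(0) = u(3) = 0. Let V = H^1_0(0, 3); then v(0) = v(3) = 0, and [u' v]_0^3 = 0.
Weak formulation: find u (satisfying any essential BC) such that ∫_0^3 u'(x) v'(x) dx = ∫_0^3 f v dx for all v ∈ V.
Substituting f(x) = 6*sin(5*π*x/3), the right-hand side is ∫_0^3 (6*sin(5*π*x/3)) v dx.


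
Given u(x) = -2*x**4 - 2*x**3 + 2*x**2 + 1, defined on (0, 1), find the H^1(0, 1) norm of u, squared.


||u||_{H^1}^2 = 4331/315

The H^1 norm (squared) on an interval (0, L) is
  ||u||_{H^1}^2 = ∫_0^L u(x)^2 dx + ∫_0^L u'(x)^2 dx.
Compute u'(x) = -8*x**3 - 6*x**2 + 4*x.
Then u(x)^2 = 4*x**8 + 8*x**7 - 4*x**6 - 8*x**5 - 4*x**3 + 4*x**2 + 1 and u'(x)^2 = 64*x**6 + 96*x**5 - 28*x**4 - 48*x**3 + 16*x**2.
Integrate each monomial from 0 to 1 using ∫_0^1 c·x^n dx = c·1^(n+1)/(n+1):
  ∫_0^1 u(x)^2 dx = ∫_0^1 (4*x^8 + 8*x^7 - 4*x^6 - 8*x^5 - 4*x^3 + 4*x^2 + 1) dx. Term by term:
    ∫_0^1 4*x^8 dx = 4/9;  ∫_0^1 8*x^7 dx = 1;  ∫_0^1 -4*x^6 dx = -4/7;
    ∫_0^1 -8*x^5 dx = -4/3;  ∫_0^1 -4*x^3 dx = -1;  ∫_0^1 4*x^2 dx = 4/3;
    ∫_0^1 1 dx = 1.
  Sum: 4/9 + 1 − 4/7 − 4/3 − 1 + 4/3 + 1 = 55/63.
  ∫_0^1 u'(x)^2 dx = ∫_0^1 (64*x^6 + 96*x^5 - 28*x^4 - 48*x^3 + 16*x^2) dx. Term by term:
    ∫_0^1 64*x^6 dx = 64/7;  ∫_0^1 96*x^5 dx = 16;  ∫_0^1 -28*x^4 dx = -28/5;
    ∫_0^1 -48*x^3 dx = -12;  ∫_0^1 16*x^2 dx = 16/3.
  Sum: 64/7 + 16 − 28/5 − 12 + 16/3 = 1352/105.
Adding: ||u||_{H^1}^2 = 55/63 + 1352/105 = 4331/315.


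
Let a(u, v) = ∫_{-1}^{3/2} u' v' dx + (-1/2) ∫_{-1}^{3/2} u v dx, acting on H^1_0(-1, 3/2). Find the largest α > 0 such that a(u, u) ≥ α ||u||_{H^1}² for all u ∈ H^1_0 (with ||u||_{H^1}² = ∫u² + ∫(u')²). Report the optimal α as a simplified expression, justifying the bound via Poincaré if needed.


α = (-25 + 8*π^2)/(2*(25 + 4*π^2))

Coercivity of a(·,·) on H^1_0(-1, 3/2) means a(u, u) ≥ α ||u||_{H^1}² for every u ∈ H^1_0.
The interval has length L = 5/2, and Poincaré/coercivity depend only on L. Here a(u, u) = ∫(u')² + (-1/2)·∫u².
Here c = -1/2 < 0 with |c| < (π/L)² = 4*π^2/25, so coercivity still holds. The condition a(u,u) ≥ α||u||_{H^1}² reads (1−α)∫(u')² ≥ (α−c)∫u². Any admissible α is ≤ 1 (rapidly oscillating u have ∫u²/∫(u')² → 0), and α = 1 would force 0 ≥ (1−c)∫u², impossible since c < 1; so 1−α > 0. By the sharp Poincaré inequality on H^1_0 of an interval of length L, ∫(u')² ≥ (π/L)²∫u² with equality for the first sine mode sin(π(x−x₀)/L) (x₀ the left endpoint), so the inequality holds for all u iff (1−α)(π/L)² ≥ α − c, i.e. α ≤ ((π/L)² + c)/((π/L)² + 1) = (1 + c(L/π)²)/(1 + (L/π)²). (Direct route, valid since c ≤ 0: Poincaré gives c∫u² ≥ c(L/π)²∫(u')², so a(u,u) ≥ (1 + c(L/π)²)∫(u')², while ||u||_{H^1}² ≤ (1 + (L/π)²)∫(u')²; dividing yields the same α.) With (π/L)² = 4*π^2/25 and c = -1/2, the largest admissible constant is α = ((π/L)² + c)/((π/L)² + 1).
Simplifying, α = (-25 + 8*π^2)/(2*(25 + 4*π^2)).


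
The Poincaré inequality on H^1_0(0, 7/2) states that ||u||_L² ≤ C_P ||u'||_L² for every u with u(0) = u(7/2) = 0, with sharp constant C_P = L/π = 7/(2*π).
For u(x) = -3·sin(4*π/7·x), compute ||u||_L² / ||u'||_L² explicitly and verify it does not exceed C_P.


||u||_L² / ||u'||_L² = 7/(4*π) < C_P = 7/(2*π).

u(x) = -3·sin(4*π/7·x), so u'(x) = -12*π*cos(4*π*x/7)/7.
Writing u(x) = A·sin(kπx/L) with A = -3 and k = 2, use ∫_0^L sin²(kπx/L) dx = L/2 and ∫_0^L cos²(kπx/L) dx = L/2.
u² = 9·sin²(4*π/7·x) and (u')² = 144*π^2/49·cos²(4*π/7·x), and each of sin², cos² integrates to L/2 = 7/4 over (0, 7/2).
∫_0^7/2 u² dx = 63/4, so ||u||_L² = 3*sqrt(7)/2.
∫_0^7/2 (u')² dx = 36*π^2/7, so ||u'||_L² = 6*sqrt(7)*π/7.
Ratio ||u||_L² / ||u'||_L² = 7/(4*π).
Sharp Poincaré constant on H^1_0(0, 7/2) is C_P = L/π = 7/(2*π), achieved by sin(2*π/7·x).
This is the k = 2 harmonic; the ratio L/(kπ) is strictly less than C_P = L/π, consistent with the sharp inequality ||u||_L² ≤ C_P ||u'||_L².


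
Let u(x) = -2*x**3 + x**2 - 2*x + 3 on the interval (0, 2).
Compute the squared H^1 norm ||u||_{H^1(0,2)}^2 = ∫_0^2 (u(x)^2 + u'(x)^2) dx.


||u||_{H^1}^2 = 5162/21

The H^1 norm (squared) on an interval (0, L) is
  ||u||_{H^1}^2 = ∫_0^L u(x)^2 dx + ∫_0^L u'(x)^2 dx.
Compute u'(x) = -6*x**2 + 2*x - 2.
Then u(x)^2 = 4*x**6 - 4*x**5 + 9*x**4 - 16*x**3 + 10*x**2 - 12*x + 9 and u'(x)^2 = 36*x**4 - 24*x**3 + 28*x**2 - 8*x + 4.
Integrate each monomial from 0 to 2 using ∫_0^2 c·x^n dx = c·2^(n+1)/(n+1):
  ∫_0^2 u(x)^2 dx = ∫_0^2 (4*x^6 - 4*x^5 + 9*x^4 - 16*x^3 + 10*x^2 - 12*x + 9) dx. Term by term:
    ∫_0^2 4*x^6 dx = 512/7;  ∫_0^2 -4*x^5 dx = -128/3;  ∫_0^2 9*x^4 dx = 288/5;
    ∫_0^2 -16*x^3 dx = -64;  ∫_0^2 10*x^2 dx = 80/3;  ∫_0^2 -12*x dx = -24;
    ∫_0^2 9 dx = 18.
  Sum: 512/7 − 128/3 + 288/5 − 64 + 80/3 − 24 + 18 = 1566/35.
  ∫_0^2 u'(x)^2 dx = ∫_0^2 (36*x^4 - 24*x^3 + 28*x^2 - 8*x + 4) dx. Term by term:
    ∫_0^2 36*x^4 dx = 1152/5;  ∫_0^2 -24*x^3 dx = -96;  ∫_0^2 28*x^2 dx = 224/3;
    ∫_0^2 -8*x dx = -16;  ∫_0^2 4 dx = 8.
  Sum: 1152/5 − 96 + 224/3 − 16 + 8 = 3016/15.
Adding: ||u||_{H^1}^2 = 1566/35 + 3016/15 = 5162/21.


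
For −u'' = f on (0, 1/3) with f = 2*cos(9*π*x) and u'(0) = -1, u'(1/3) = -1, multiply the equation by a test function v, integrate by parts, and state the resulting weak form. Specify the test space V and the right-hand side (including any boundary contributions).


V = H^1(0, 1/3) (v unrestricted at boundary; u is determined up to an additive constant); weak form: ∫_0^1/3 u'v' dx = ∫_0^1/3 (2*cos(9*π*x)) v dx − v(1/3) + v(0) for all v ∈ V.

Multiply both sides by a test function v and integrate from 0 to 1/3:
  ∫_0^1/3 −u''(x) v(x) dx = ∫_0^1/3 f(x) v(x) dx.
Integrate the LHS by parts once:
  ∫_0^1/3 −u'' v dx = −[u'(x) v(x)]_0^1/3 + ∫_0^1/3 u'(x) v'(x) dx.
Thus ∫_0^1/3 u'(x) v'(x) dx = ∫_0^1/3 f(x) v(x) dx + [u'(x) v(x)]_0^1/3.
Choose V so that boundary terms are either known or forced to vanish.
u has inhomogeneous Neumann u'(0) = -1, u'(1/3) = -1. [u' v]_0^1/3 = (-1)·v(1/3) − (-1)·v(0) = − v(1/3) + v(0). Take V = H^1(0, 1/3); boundary term becomes part of RHS.
Weak formulation: find u (satisfying any essential BC) such that ∫_0^1/3 u'(x) v'(x) dx = ∫_0^1/3 f v dx − v(1/3) + v(0) for all v ∈ V (Neumann data are natural BCs: they enter the RHS as boundary terms).
Substituting f(x) = 2*cos(9*π*x), the right-hand side is ∫_0^1/3 (2*cos(9*π*x)) v dx − v(1/3) + v(0).
Compatibility check (pure Neumann): taking v ≡ 1 ∈ V gives 0 = ∫_0^1/3 f dx + (-1) − (-1), i.e. ∫_0^1/3 f dx must equal u'(0) − u'(1/3) = 0. Indeed ∫_0^1/3 (2*cos(9*π*x)) dx = 0, so the data are compatible. The solution is then unique only up to an additive constant (fix it e.g. by requiring ∫_0^1/3 u dx = 0).


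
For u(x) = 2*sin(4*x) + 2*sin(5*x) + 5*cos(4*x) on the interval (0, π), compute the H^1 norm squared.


||u||_{H^1(0,π)}^2 = 3400/9 + 597*π/2

u'(x) = -20*sin(4*x) + 8*cos(4*x) + 10*cos(5*x).
Expand u² and (u')² and integrate term by term on (0, π), using: for integers n ≥ 1, ∫_0^π sin²(nx) dx = ∫_0^π cos²(nx) dx = π/2; for n ≠ n', ∫_0^π sin(nx)sin(n'x) dx = ∫_0^π cos(nx)cos(n'x) dx = 0; and by product-to-sum, ∫_0^π sin(nx)cos(n'x) dx = ½∫_0^π [sin((n+n')x) + sin((n−n')x)] dx, which is 0 when n+n' is even and 2n/(n²−n'²) when n+n' is odd (it need not vanish on (0, π)).
  u² squared terms: (2)²·∫sin(4x)² dx = 4·π/2 = 2*π;  (2)²·∫sin(5x)² dx = 4·π/2 = 2*π;  (5)²·∫cos(4x)² dx = 25·π/2 = 25*π/2.
  u² cross terms: 2·(2)·(2)·∫sin(4x)·sin(5x) dx = 8·(0) = 0;  2·(2)·(5)·∫sin(4x)·cos(4x) dx = 20·(0) = 0;  2·(2)·(5)·∫sin(5x)·cos(4x) dx = 20·(10/9) = 200/9.
  So ∫_0^π u² dx = 2*π + 2*π + 25*π/2 + 0 + 0 + 200/9 = 200/9 + 33*π/2.
  (u')² squared terms: (-20)²·∫sin(4x)² dx = 400·π/2 = 200*π;  (8)²·∫cos(4x)² dx = 64·π/2 = 32*π;  (10)²·∫cos(5x)² dx = 100·π/2 = 50*π.
  (u')² cross terms: 2·(-20)·(8)·∫sin(4x)·cos(4x) dx = -320·(0) = 0;  2·(-20)·(10)·∫sin(4x)·cos(5x) dx = -400·(-8/9) = 3200/9;  2·(8)·(10)·∫cos(4x)·cos(5x) dx = 160·(0) = 0.
  So ∫_0^π (u')² dx = 200*π + 32*π + 50*π + 0 + 3200/9 + 0 = 3200/9 + 282*π.
||u||_{H^1}^2 = (200/9 + 33*π/2) + (3200/9 + 282*π) = 3400/9 + 597*π/2.


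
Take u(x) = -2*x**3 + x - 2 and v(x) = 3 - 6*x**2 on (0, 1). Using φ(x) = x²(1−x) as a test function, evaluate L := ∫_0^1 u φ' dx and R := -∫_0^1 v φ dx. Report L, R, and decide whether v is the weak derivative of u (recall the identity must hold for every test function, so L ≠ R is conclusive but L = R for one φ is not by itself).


LHS = 7/60, RHS = -1/20. No, v is not the weak derivative of u.

u(x) = -2*x**3 + x - 2, classical derivative u'(x) = 1 - 6*x**2.
φ(x) = x²(1−x), so φ'(x) = x*(2 - 3*x).
Note φ(0) = φ(1) = 0, so the boundary term u·φ vanishes.
LHS = ∫_0^1 u(x) φ'(x) dx = ∫_0^1 (6*x^5 - 4*x^4 - 3*x^3 + 8*x^2 - 4*x) dx. Term by term:
  ∫_0^1 6*x^5 dx = 1;  ∫_0^1 -4*x^4 dx = -4/5;  ∫_0^1 -3*x^3 dx = -3/4;
  ∫_0^1 8*x^2 dx = 8/3;  ∫_0^1 -4*x dx = -2.
Sum: 1 − 4/5 − 3/4 + 8/3 − 2 = 7/60.
So LHS = 7/60.
∫_0^1 v(x) φ(x) dx = ∫_0^1 (6*x^5 - 6*x^4 - 3*x^3 + 3*x^2) dx. Term by term:
  ∫_0^1 6*x^5 dx = 1;  ∫_0^1 -6*x^4 dx = -6/5;  ∫_0^1 -3*x^3 dx = -3/4;
  ∫_0^1 3*x^2 dx = 1.
Sum: 1 − 6/5 − 3/4 + 1 = 1/20.
So RHS = -∫_0^1 v(x) φ(x) dx = -1/20.
LHS − RHS = 1/6 ≠ 0, so the identity fails.
(For a valid weak derivative the identity must hold for EVERY test function, in particular this one. The failure shows v is NOT the weak derivative of u.)
Correct weak derivative would be u'(x) = 1 - 6*x**2.


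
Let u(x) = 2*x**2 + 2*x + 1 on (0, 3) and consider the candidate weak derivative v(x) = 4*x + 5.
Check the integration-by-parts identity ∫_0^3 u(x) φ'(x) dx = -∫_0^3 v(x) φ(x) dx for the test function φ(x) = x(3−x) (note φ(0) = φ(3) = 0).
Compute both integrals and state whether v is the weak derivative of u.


LHS = -36, RHS = -99/2. No, v is not the weak derivative of u.

u(x) = 2*x**2 + 2*x + 1, classical derivative u'(x) = 4*x + 2.
φ(x) = x(3−x), so φ'(x) = 3 - 2*x.
Note φ(0) = φ(3) = 0, so the boundary term u·φ vanishes.
LHS = ∫_0^3 u(x) φ'(x) dx = ∫_0^3 (-4*x^3 + 2*x^2 + 4*x + 3) dx. Term by term:
  ∫_0^3 -4*x^3 dx = -81;  ∫_0^3 2*x^2 dx = 18;  ∫_0^3 4*x dx = 18;
  ∫_0^3 3 dx = 9.
Sum: -81 + 18 + 18 + 9 = -36.
So LHS = -36.
∫_0^3 v(x) φ(x) dx = ∫_0^3 (-4*x^3 + 7*x^2 + 15*x) dx. Term by term:
  ∫_0^3 -4*x^3 dx = -81;  ∫_0^3 7*x^2 dx = 63;  ∫_0^3 15*x dx = 135/2.
Sum: -81 + 63 + 135/2 = 99/2.
So RHS = -∫_0^3 v(x) φ(x) dx = -99/2.
LHS − RHS = 27/2 ≠ 0, so the identity fails.
(For a valid weak derivative the identity must hold for EVERY test function, in particular this one. The failure shows v is NOT the weak derivative of u.)
Correct weak derivative would be u'(x) = 4*x + 2.


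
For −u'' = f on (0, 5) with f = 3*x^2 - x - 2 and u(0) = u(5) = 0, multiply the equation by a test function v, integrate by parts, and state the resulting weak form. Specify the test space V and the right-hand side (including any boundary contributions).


V = H^1_0(0, 5) (so v(0) = v(5) = 0); weak form: ∫_0^5 u'v' dx = ∫_0^5 (3*x^2 - x - 2) v dx for all v ∈ V.

Multiply both sides by a test function v and integrate from 0 to 5:
  ∫_0^5 −u''(x) v(x) dx = ∫_0^5 f(x) v(x) dx.
Integrate the LHS by parts once:
  ∫_0^5 −u'' v dx = −[u'(x) v(x)]_0^5 + ∫_0^5 u'(x) v'(x) dx.
Thus ∫_0^5 u'(x) v'(x) dx = ∫_0^5 f(x) v(x) dx + [u'(x) v(x)]_0^5.
Choose V so that boundary terms are either known or forced to vanish.
u is Dirichlet: u(0) = u(5) = 0. Let V = H^1_0(0, 5); then v(0) = v(5) = 0, and [u' v]_0^5 = 0.
Weak formulation: find u (satisfying any essential BC) such that ∫_0^5 u'(x) v'(x) dx = ∫_0^5 f v dx for all v ∈ V.
Substituting f(x) = 3*x^2 - x - 2, the right-hand side is ∫_0^5 (3*x^2 - x - 2) v dx.


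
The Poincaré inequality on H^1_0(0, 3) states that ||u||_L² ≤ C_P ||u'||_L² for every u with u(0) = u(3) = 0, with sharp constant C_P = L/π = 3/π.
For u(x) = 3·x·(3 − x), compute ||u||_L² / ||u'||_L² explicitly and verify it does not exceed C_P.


||u||_L² / ||u'||_L² = 3*sqrt(10)/10 < C_P = 3/π.

u(x) = 3·x·(3 − x), so u'(x) = 9 - 6*x.
u(x) = 3·x·(3 − x) vanishes at x = 0 and x = 3, so u ∈ H^1_0(0, 3). Differentiate via the product rule and integrate the resulting polynomials term by term.
  ∫_0^3 u² dx = ∫_0^3 (9*x^4 - 54*x^3 + 81*x^2) dx. Term by term:
    ∫_0^3 9*x^4 dx = 2187/5;  ∫_0^3 -54*x^3 dx = -2187/2;  ∫_0^3 81*x^2 dx = 729.
  Sum: 2187/5 − 2187/2 + 729 = 729/10.
  ∫_0^3 (u')² dx = ∫_0^3 (36*x^2 - 108*x + 81) dx. Term by term:
    ∫_0^3 36*x^2 dx = 324;  ∫_0^3 -108*x dx = -486;  ∫_0^3 81 dx = 243.
  Sum: 324 − 486 + 243 = 81.
∫_0^3 u² dx = 729/10, so ||u||_L² = 27*sqrt(10)/10.
∫_0^3 (u')² dx = 81, so ||u'||_L² = 9.
Ratio ||u||_L² / ||u'||_L² = 3*sqrt(10)/10.
Sharp Poincaré constant on H^1_0(0, 3) is C_P = L/π = 3/π, achieved by sin(π/3·x).
A polynomial bump cannot attain the sharp Poincaré constant (only the first sine eigenfunction does), so the ratio is strictly less than C_P, consistent with ||u||_L² ≤ C_P ||u'||_L².


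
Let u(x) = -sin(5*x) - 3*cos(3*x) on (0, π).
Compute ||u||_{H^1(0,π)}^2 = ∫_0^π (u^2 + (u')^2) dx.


||u||_{H^1(0,π)}^2 = 58*π

u'(x) = 9*sin(3*x) - 5*cos(5*x).
Expand u² and (u')² and integrate term by term on (0, π), using: for integers n ≥ 1, ∫_0^π sin²(nx) dx = ∫_0^π cos²(nx) dx = π/2; for n ≠ n', ∫_0^π sin(nx)sin(n'x) dx = ∫_0^π cos(nx)cos(n'x) dx = 0; and by product-to-sum, ∫_0^π sin(nx)cos(n'x) dx = ½∫_0^π [sin((n+n')x) + sin((n−n')x)] dx, which is 0 when n+n' is even and 2n/(n²−n'²) when n+n' is odd (it need not vanish on (0, π)).
  u² squared terms: (-1)²·∫sin(5x)² dx = 1·π/2 = π/2;  (-3)²·∫cos(3x)² dx = 9·π/2 = 9*π/2.
  u² cross terms: 2·(-1)·(-3)·∫sin(5x)·cos(3x) dx = 6·(0) = 0.
  So ∫_0^π u² dx = π/2 + 9*π/2 + 0 = 5*π.
  (u')² squared terms: (-5)²·∫cos(5x)² dx = 25·π/2 = 25*π/2;  (9)²·∫sin(3x)² dx = 81·π/2 = 81*π/2.
  (u')² cross terms: 2·(-5)·(9)·∫cos(5x)·sin(3x) dx = -90·(0) = 0.
  So ∫_0^π (u')² dx = 25*π/2 + 81*π/2 + 0 = 53*π.
||u||_{H^1}^2 = (5*π) + (53*π) = 58*π.


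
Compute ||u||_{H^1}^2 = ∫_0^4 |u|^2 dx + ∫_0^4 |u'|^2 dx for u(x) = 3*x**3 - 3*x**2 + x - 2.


||u||_{H^1}^2 = 2278004/105

The H^1 norm (squared) on an interval (0, L) is
  ||u||_{H^1}^2 = ∫_0^L u(x)^2 dx + ∫_0^L u'(x)^2 dx.
Compute u'(x) = 9*x**2 - 6*x + 1.
Then u(x)^2 = 9*x**6 - 18*x**5 + 15*x**4 - 18*x**3 + 13*x**2 - 4*x + 4 and u'(x)^2 = 81*x**4 - 108*x**3 + 54*x**2 - 12*x + 1.
Integrate each monomial from 0 to 4 using ∫_0^4 c·x^n dx = c·4^(n+1)/(n+1):
  ∫_0^4 u(x)^2 dx = ∫_0^4 (9*x^6 - 18*x^5 + 15*x^4 - 18*x^3 + 13*x^2 - 4*x + 4) dx. Term by term:
    ∫_0^4 9*x^6 dx = 147456/7;  ∫_0^4 -18*x^5 dx = -12288;  ∫_0^4 15*x^4 dx = 3072;
    ∫_0^4 -18*x^3 dx = -1152;  ∫_0^4 13*x^2 dx = 832/3;  ∫_0^4 -4*x dx = -32;
    ∫_0^4 4 dx = 16.
  Sum: 147456/7 − 12288 + 3072 − 1152 + 832/3 − 32 + 16 = 230128/21.
  ∫_0^4 u'(x)^2 dx = ∫_0^4 (81*x^4 - 108*x^3 + 54*x^2 - 12*x + 1) dx. Term by term:
    ∫_0^4 81*x^4 dx = 82944/5;  ∫_0^4 -108*x^3 dx = -6912;  ∫_0^4 54*x^2 dx = 1152;
    ∫_0^4 -12*x dx = -96;  ∫_0^4 1 dx = 4.
  Sum: 82944/5 − 6912 + 1152 − 96 + 4 = 53684/5.
Adding: ||u||_{H^1}^2 = 230128/21 + 53684/5 = 2278004/105.


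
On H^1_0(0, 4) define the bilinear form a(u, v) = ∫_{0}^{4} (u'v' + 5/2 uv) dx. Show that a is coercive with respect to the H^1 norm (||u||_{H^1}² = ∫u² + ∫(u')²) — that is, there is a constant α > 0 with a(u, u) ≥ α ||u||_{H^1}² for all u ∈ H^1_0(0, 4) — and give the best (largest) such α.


α = 1

Coercivity of a(·,·) on H^1_0(0, 4) means a(u, u) ≥ α ||u||_{H^1}² for every u ∈ H^1_0.
The interval has length L = 4, and Poincaré/coercivity depend only on L. Here a(u, u) = ∫(u')² + (5/2)·∫u².
Here c = 5/2 ≥ 1, so a(u,u) = ∫(u')² + c∫u² ≥ ∫(u')² + ∫u² = ||u||_{H^1}², i.e. α = 1 works. No larger α is possible: a(u,u) ≥ α||u||_{H^1}² means (1−α)∫(u')² ≥ (α−c)∫u², and for the modes u_n = sin(nπ(x−x₀)/L) (x₀ the left endpoint) one has ∫u_n²/∫(u_n')² = (L/(nπ))² → 0, so a(u_n,u_n)/||u_n||_{H^1}² → 1. Hence the optimal constant is α = 1.
Therefore α = 1.


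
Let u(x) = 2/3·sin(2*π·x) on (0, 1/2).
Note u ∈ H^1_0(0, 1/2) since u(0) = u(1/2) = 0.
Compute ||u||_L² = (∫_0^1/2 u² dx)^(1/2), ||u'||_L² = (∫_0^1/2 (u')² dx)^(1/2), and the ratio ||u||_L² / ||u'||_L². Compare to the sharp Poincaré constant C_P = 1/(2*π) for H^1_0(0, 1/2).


||u||_L² / ||u'||_L² = 1/(2*π) = C_P.

u(x) = 2/3·sin(2*π·x), so u'(x) = 4*π*cos(2*π*x)/3.
Writing u(x) = A·sin(kπx/L) with A = 2/3 and k = 1, use ∫_0^L sin²(kπx/L) dx = L/2 and ∫_0^L cos²(kπx/L) dx = L/2.
u² = 4/9·sin²(2*π·x) and (u')² = 16*π^2/9·cos²(2*π·x), and each of sin², cos² integrates to L/2 = 1/4 over (0, 1/2).
∫_0^1/2 u² dx = 1/9, so ||u||_L² = 1/3.
∫_0^1/2 (u')² dx = 4*π^2/9, so ||u'||_L² = 2*π/3.
Ratio ||u||_L² / ||u'||_L² = 1/(2*π).
Sharp Poincaré constant on H^1_0(0, 1/2) is C_P = L/π = 1/(2*π), achieved by sin(2*π·x).
This is the k = 1 eigenfunction (up to amplitude), so the ratio equals the sharp Poincaré constant exactly.


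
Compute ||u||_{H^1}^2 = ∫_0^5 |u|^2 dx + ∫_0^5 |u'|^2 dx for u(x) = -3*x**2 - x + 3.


||u||_{H^1}^2 = 44875/6

The H^1 norm (squared) on an interval (0, L) is
  ||u||_{H^1}^2 = ∫_0^L u(x)^2 dx + ∫_0^L u'(x)^2 dx.
Compute u'(x) = -6*x - 1.
Then u(x)^2 = 9*x**4 + 6*x**3 - 17*x**2 - 6*x + 9 and u'(x)^2 = 36*x**2 + 12*x + 1.
Integrate each monomial from 0 to 5 using ∫_0^5 c·x^n dx = c·5^(n+1)/(n+1):
  ∫_0^5 u(x)^2 dx = ∫_0^5 (9*x^4 + 6*x^3 - 17*x^2 - 6*x + 9) dx. Term by term:
    ∫_0^5 9*x^4 dx = 5625;  ∫_0^5 6*x^3 dx = 1875/2;  ∫_0^5 -17*x^2 dx = -2125/3;
    ∫_0^5 -6*x dx = -75;  ∫_0^5 9 dx = 45.
  Sum: 5625 + 1875/2 − 2125/3 − 75 + 45 = 34945/6.
  ∫_0^5 u'(x)^2 dx = ∫_0^5 (36*x^2 + 12*x + 1) dx. Term by term:
    ∫_0^5 36*x^2 dx = 1500;  ∫_0^5 12*x dx = 150;  ∫_0^5 1 dx = 5.
  Sum: 1500 + 150 + 5 = 1655.
Adding: ||u||_{H^1}^2 = 34945/6 + 1655 = 44875/6.


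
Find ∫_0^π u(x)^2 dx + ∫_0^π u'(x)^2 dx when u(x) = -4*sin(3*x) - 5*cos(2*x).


||u||_{H^1(0,π)}^2 = 240 + 285*π/2

u'(x) = 10*sin(2*x) - 12*cos(3*x).
Expand u² and (u')² and integrate term by term on (0, π), using: for integers n ≥ 1, ∫_0^π sin²(nx) dx = ∫_0^π cos²(nx) dx = π/2; for n ≠ n', ∫_0^π sin(nx)sin(n'x) dx = ∫_0^π cos(nx)cos(n'x) dx = 0; and by product-to-sum, ∫_0^π sin(nx)cos(n'x) dx = ½∫_0^π [sin((n+n')x) + sin((n−n')x)] dx, which is 0 when n+n' is even and 2n/(n²−n'²) when n+n' is odd (it need not vanish on (0, π)).
  u² squared terms: (-5)²·∫cos(2x)² dx = 25·π/2 = 25*π/2;  (-4)²·∫sin(3x)² dx = 16·π/2 = 8*π.
  u² cross terms: 2·(-5)·(-4)·∫cos(2x)·sin(3x) dx = 40·(6/5) = 48.
  So ∫_0^π u² dx = 25*π/2 + 8*π + 48 = 48 + 41*π/2.
  (u')² squared terms: (-12)²·∫cos(3x)² dx = 144·π/2 = 72*π;  (10)²·∫sin(2x)² dx = 100·π/2 = 50*π.
  (u')² cross terms: 2·(-12)·(10)·∫cos(3x)·sin(2x) dx = -240·(-4/5) = 192.
  So ∫_0^π (u')² dx = 72*π + 50*π + 192 = 192 + 122*π.
||u||_{H^1}^2 = (48 + 41*π/2) + (192 + 122*π) = 240 + 285*π/2.


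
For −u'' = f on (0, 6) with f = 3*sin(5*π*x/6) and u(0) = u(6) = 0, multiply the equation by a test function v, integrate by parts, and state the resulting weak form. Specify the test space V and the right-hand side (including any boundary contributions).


V = H^1_0(0, 6) (so v(0) = v(6) = 0); weak form: ∫_0^6 u'v' dx = ∫_0^6 (3*sin(5*π*x/6)) v dx for all v ∈ V.

Multiply both sides by a test function v and integrate from 0 to 6:
  ∫_0^6 −u''(x) v(x) dx = ∫_0^6 f(x) v(x) dx.
Integrate the LHS by parts once:
  ∫_0^6 −u'' v dx = −[u'(x) v(x)]_0^6 + ∫_0^6 u'(x) v'(x) dx.
Thus ∫_0^6 u'(x) v'(x) dx = ∫_0^6 f(x) v(x) dx + [u'(x) v(x)]_0^6.
Choose V so that boundary terms are either known or forced to vanish.
u is Dirichlet: u(0) = u(6) = 0. Let V = H^1_0(0, 6); then v(0) = v(6) = 0, and [u' v]_0^6 = 0.
Weak formulation: find u (satisfying any essential BC) such that ∫_0^6 u'(x) v'(x) dx = ∫_0^6 f v dx for all v ∈ V.
Substituting f(x) = 3*sin(5*π*x/6), the right-hand side is ∫_0^6 (3*sin(5*π*x/6)) v dx.


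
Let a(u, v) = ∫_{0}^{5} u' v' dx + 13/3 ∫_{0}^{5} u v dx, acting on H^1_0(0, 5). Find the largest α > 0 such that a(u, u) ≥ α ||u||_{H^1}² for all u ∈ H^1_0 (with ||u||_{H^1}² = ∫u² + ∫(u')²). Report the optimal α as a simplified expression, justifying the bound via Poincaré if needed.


α = 1

Coercivity of a(·,·) on H^1_0(0, 5) means a(u, u) ≥ α ||u||_{H^1}² for every u ∈ H^1_0.
The interval has length L = 5, and Poincaré/coercivity depend only on L. Here a(u, u) = ∫(u')² + (13/3)·∫u².
Here c = 13/3 ≥ 1, so a(u,u) = ∫(u')² + c∫u² ≥ ∫(u')² + ∫u² = ||u||_{H^1}², i.e. α = 1 works. No larger α is possible: a(u,u) ≥ α||u||_{H^1}² means (1−α)∫(u')² ≥ (α−c)∫u², and for the modes u_n = sin(nπ(x−x₀)/L) (x₀ the left endpoint) one has ∫u_n²/∫(u_n')² = (L/(nπ))² → 0, so a(u_n,u_n)/||u_n||_{H^1}² → 1. Hence the optimal constant is α = 1.
Therefore α = 1.


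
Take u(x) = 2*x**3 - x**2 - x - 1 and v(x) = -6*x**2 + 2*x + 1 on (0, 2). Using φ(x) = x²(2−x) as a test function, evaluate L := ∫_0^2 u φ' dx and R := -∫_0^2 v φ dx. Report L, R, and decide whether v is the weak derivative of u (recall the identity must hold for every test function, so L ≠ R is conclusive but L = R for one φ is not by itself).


LHS = -124/15, RHS = 124/15. No, v is not the weak derivative of u.

u(x) = 2*x**3 - x**2 - x - 1, classical derivative u'(x) = 6*x**2 - 2*x - 1.
φ(x) = x²(2−x), so φ'(x) = x*(4 - 3*x).
Note φ(0) = φ(2) = 0, so the boundary term u·φ vanishes.
LHS = ∫_0^2 u(x) φ'(x) dx = ∫_0^2 (-6*x^5 + 11*x^4 - x^3 - x^2 - 4*x) dx. Term by term:
  ∫_0^2 -6*x^5 dx = -64;  ∫_0^2 11*x^4 dx = 352/5;  ∫_0^2 -x^3 dx = -4;
  ∫_0^2 -x^2 dx = -8/3;  ∫_0^2 -4*x dx = -8.
Sum: -64 + 352/5 − 4 − 8/3 − 8 = -124/15.
So LHS = -124/15.
∫_0^2 v(x) φ(x) dx = ∫_0^2 (6*x^5 - 14*x^4 + 3*x^3 + 2*x^2) dx. Term by term:
  ∫_0^2 6*x^5 dx = 64;  ∫_0^2 -14*x^4 dx = -448/5;  ∫_0^2 3*x^3 dx = 12;
  ∫_0^2 2*x^2 dx = 16/3.
Sum: 64 − 448/5 + 12 + 16/3 = -124/15.
So RHS = -∫_0^2 v(x) φ(x) dx = 124/15.
LHS − RHS = -248/15 ≠ 0, so the identity fails.
(For a valid weak derivative the identity must hold for EVERY test function, in particular this one. The failure shows v is NOT the weak derivative of u.)
Correct weak derivative would be u'(x) = 6*x**2 - 2*x - 1.


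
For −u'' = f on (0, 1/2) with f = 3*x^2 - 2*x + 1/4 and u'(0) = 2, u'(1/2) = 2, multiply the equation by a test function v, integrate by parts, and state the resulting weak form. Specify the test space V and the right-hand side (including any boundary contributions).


V = H^1(0, 1/2) (v unrestricted at boundary; u is determined up to an additive constant); weak form: ∫_0^1/2 u'v' dx = ∫_0^1/2 (3*x^2 - 2*x + 1/4) v dx + 2·v(1/2) − 2·v(0) for all v ∈ V.

Multiply both sides by a test function v and integrate from 0 to 1/2:
  ∫_0^1/2 −u''(x) v(x) dx = ∫_0^1/2 f(x) v(x) dx.
Integrate the LHS by parts once:
  ∫_0^1/2 −u'' v dx = −[u'(x) v(x)]_0^1/2 + ∫_0^1/2 u'(x) v'(x) dx.
Thus ∫_0^1/2 u'(x) v'(x) dx = ∫_0^1/2 f(x) v(x) dx + [u'(x) v(x)]_0^1/2.
Choose V so that boundary terms are either known or forced to vanish.
u has inhomogeneous Neumann u'(0) = 2, u'(1/2) = 2. [u' v]_0^1/2 = (2)·v(1/2) − (2)·v(0) = 2·v(1/2) − 2·v(0). Take V = H^1(0, 1/2); boundary term becomes part of RHS.
Weak formulation: find u (satisfying any essential BC) such that ∫_0^1/2 u'(x) v'(x) dx = ∫_0^1/2 f v dx + 2·v(1/2) − 2·v(0) for all v ∈ V (Neumann data are natural BCs: they enter the RHS as boundary terms).
Substituting f(x) = 3*x^2 - 2*x + 1/4, the right-hand side is ∫_0^1/2 (3*x^2 - 2*x + 1/4) v dx + 2·v(1/2) − 2·v(0).
Compatibility check (pure Neumann): taking v ≡ 1 ∈ V gives 0 = ∫_0^1/2 f dx + (2) − (2), i.e. ∫_0^1/2 f dx must equal u'(0) − u'(1/2) = 0. Indeed ∫_0^1/2 (3*x^2 - 2*x + 1/4) dx = 0, so the data are compatible. The solution is then unique only up to an additive constant (fix it e.g. by requiring ∫_0^1/2 u dx = 0).


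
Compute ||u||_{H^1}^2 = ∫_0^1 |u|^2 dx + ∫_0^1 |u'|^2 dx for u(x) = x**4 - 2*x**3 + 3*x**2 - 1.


||u||_{H^1}^2 = 3481/630

The H^1 norm (squared) on an interval (0, L) is
  ||u||_{H^1}^2 = ∫_0^L u(x)^2 dx + ∫_0^L u'(x)^2 dx.
Compute u'(x) = 4*x**3 - 6*x**2 + 6*x.
Then u(x)^2 = x**8 - 4*x**7 + 10*x**6 - 12*x**5 + 7*x**4 + 4*x**3 - 6*x**2 + 1 and u'(x)^2 = 16*x**6 - 48*x**5 + 84*x**4 - 72*x**3 + 36*x**2.
Integrate each monomial from 0 to 1 using ∫_0^1 c·x^n dx = c·1^(n+1)/(n+1):
  ∫_0^1 u(x)^2 dx = ∫_0^1 (x^8 - 4*x^7 + 10*x^6 - 12*x^5 + 7*x^4 + 4*x^3 - 6*x^2 + 1) dx. Term by term:
    ∫_0^1 x^8 dx = 1/9;  ∫_0^1 -4*x^7 dx = -1/2;  ∫_0^1 10*x^6 dx = 10/7;
    ∫_0^1 -12*x^5 dx = -2;  ∫_0^1 7*x^4 dx = 7/5;  ∫_0^1 4*x^3 dx = 1;
    ∫_0^1 -6*x^2 dx = -2;  ∫_0^1 1 dx = 1.
  Sum: 1/9 − 1/2 + 10/7 − 2 + 7/5 + 1 − 2 + 1 = 277/630.
  ∫_0^1 u'(x)^2 dx = ∫_0^1 (16*x^6 - 48*x^5 + 84*x^4 - 72*x^3 + 36*x^2) dx. Term by term:
    ∫_0^1 16*x^6 dx = 16/7;  ∫_0^1 -48*x^5 dx = -8;  ∫_0^1 84*x^4 dx = 84/5;
    ∫_0^1 -72*x^3 dx = -18;  ∫_0^1 36*x^2 dx = 12.
  Sum: 16/7 − 8 + 84/5 − 18 + 12 = 178/35.
Adding: ||u||_{H^1}^2 = 277/630 + 178/35 = 3481/630.


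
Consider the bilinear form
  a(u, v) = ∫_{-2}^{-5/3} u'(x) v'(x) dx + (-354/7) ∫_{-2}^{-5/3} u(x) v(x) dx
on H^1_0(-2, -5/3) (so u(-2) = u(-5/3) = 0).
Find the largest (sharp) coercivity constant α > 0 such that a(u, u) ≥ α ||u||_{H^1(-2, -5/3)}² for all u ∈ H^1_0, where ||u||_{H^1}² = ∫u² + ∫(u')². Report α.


α = 3*(-118 + 21*π^2)/(7*(1 + 9*π^2))

Coercivity of a(·,·) on H^1_0(-2, -5/3) means a(u, u) ≥ α ||u||_{H^1}² for every u ∈ H^1_0.
The interval has length L = 1/3, and Poincaré/coercivity depend only on L. Here a(u, u) = ∫(u')² + (-354/7)·∫u².
Here c = -354/7 < 0 with |c| < (π/L)² = 9*π^2, so coercivity still holds. The condition a(u,u) ≥ α||u||_{H^1}² reads (1−α)∫(u')² ≥ (α−c)∫u². Any admissible α is ≤ 1 (rapidly oscillating u have ∫u²/∫(u')² → 0), and α = 1 would force 0 ≥ (1−c)∫u², impossible since c < 1; so 1−α > 0. By the sharp Poincaré inequality on H^1_0 of an interval of length L, ∫(u')² ≥ (π/L)²∫u² with equality for the first sine mode sin(π(x−x₀)/L) (x₀ the left endpoint), so the inequality holds for all u iff (1−α)(π/L)² ≥ α − c, i.e. α ≤ ((π/L)² + c)/((π/L)² + 1) = (1 + c(L/π)²)/(1 + (L/π)²). (Direct route, valid since c ≤ 0: Poincaré gives c∫u² ≥ c(L/π)²∫(u')², so a(u,u) ≥ (1 + c(L/π)²)∫(u')², while ||u||_{H^1}² ≤ (1 + (L/π)²)∫(u')²; dividing yields the same α.) With (π/L)² = 9*π^2 and c = -354/7, the largest admissible constant is α = ((π/L)² + c)/((π/L)² + 1).
Simplifying, α = 3*(-118 + 21*π^2)/(7*(1 + 9*π^2)).


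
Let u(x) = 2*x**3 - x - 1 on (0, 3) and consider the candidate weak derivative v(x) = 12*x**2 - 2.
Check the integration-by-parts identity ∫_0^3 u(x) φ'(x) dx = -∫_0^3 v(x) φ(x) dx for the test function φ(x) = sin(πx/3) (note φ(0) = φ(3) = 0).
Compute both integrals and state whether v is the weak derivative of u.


LHS = -156/π + 648/π^3, RHS = -312/π + 1296/π^3. No, v is not the weak derivative of u.

u(x) = 2*x**3 - x - 1, classical derivative u'(x) = 6*x**2 - 1.
φ(x) = sin(πx/3), so φ'(x) = π*cos(π*x/3)/3.
Note φ(0) = φ(3) = 0, so the boundary term u·φ vanishes.
LHS = ∫_0^3 u(x) φ'(x) dx = ∫_0^3 (2*π*x^3*cos(π*x/3)/3 - π*x*cos(π*x/3)/3 - π*cos(π*x/3)/3) dx. Term by term:
  ∫_0^3 -π*cos(π*x/3)/3 dx = 0;  ∫_0^3 -π*x*cos(π*x/3)/3 dx = 6/π;  ∫_0^3 2*π*x^3*cos(π*x/3)/3 dx = -162/π + 648/π^3.
Sum: 0 + 6/π + -162/π + 648/π^3 = -156/π + 648/π^3.
So LHS = -156/π + 648/π^3.
∫_0^3 v(x) φ(x) dx = ∫_0^3 (12*x^2*sin(π*x/3) - 2*sin(π*x/3)) dx. Term by term:
  ∫_0^3 -2*sin(π*x/3) dx = -12/π;  ∫_0^3 12*x^2*sin(π*x/3) dx = -1296/π^3 + 324/π.
Sum: -12/π + -1296/π^3 + 324/π = -1296/π^3 + 312/π.
So RHS = -∫_0^3 v(x) φ(x) dx = -312/π + 1296/π^3.
LHS − RHS = -648/π^3 + 156/π ≠ 0, so the identity fails.
(For a valid weak derivative the identity must hold for EVERY test function, in particular this one. The failure shows v is NOT the weak derivative of u.)
Correct weak derivative would be u'(x) = 6*x**2 - 1.


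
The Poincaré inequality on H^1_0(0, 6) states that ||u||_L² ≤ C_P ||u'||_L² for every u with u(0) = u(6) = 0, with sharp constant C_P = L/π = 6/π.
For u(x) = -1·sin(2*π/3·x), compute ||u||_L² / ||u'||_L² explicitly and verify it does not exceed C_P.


||u||_L² / ||u'||_L² = 3/(2*π) < C_P = 6/π.

u(x) = -1·sin(2*π/3·x), so u'(x) = -2*π*cos(2*π*x/3)/3.
Writing u(x) = A·sin(kπx/L) with A = -1 and k = 4, use ∫_0^L sin²(kπx/L) dx = L/2 and ∫_0^L cos²(kπx/L) dx = L/2.
u² = 1·sin²(2*π/3·x) and (u')² = 4*π^2/9·cos²(2*π/3·x), and each of sin², cos² integrates to L/2 = 3 over (0, 6).
∫_0^6 u² dx = 3, so ||u||_L² = sqrt(3).
∫_0^6 (u')² dx = 4*π^2/3, so ||u'||_L² = 2*sqrt(3)*π/3.
Ratio ||u||_L² / ||u'||_L² = 3/(2*π).
Sharp Poincaré constant on H^1_0(0, 6) is C_P = L/π = 6/π, achieved by sin(π/6·x).
This is the k = 4 harmonic; the ratio L/(kπ) is strictly less than C_P = L/π, consistent with the sharp inequality ||u||_L² ≤ C_P ||u'||_L².


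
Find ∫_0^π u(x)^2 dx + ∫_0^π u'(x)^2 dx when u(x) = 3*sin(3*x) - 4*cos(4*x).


||u||_{H^1(0,π)}^2 = 2448/7 + 181*π

u'(x) = 16*sin(4*x) + 9*cos(3*x).
Expand u² and (u')² and integrate term by term on (0, π), using: for integers n ≥ 1, ∫_0^π sin²(nx) dx = ∫_0^π cos²(nx) dx = π/2; for n ≠ n', ∫_0^π sin(nx)sin(n'x) dx = ∫_0^π cos(nx)cos(n'x) dx = 0; and by product-to-sum, ∫_0^π sin(nx)cos(n'x) dx = ½∫_0^π [sin((n+n')x) + sin((n−n')x)] dx, which is 0 when n+n' is even and 2n/(n²−n'²) when n+n' is odd (it need not vanish on (0, π)).
  u² squared terms: (-4)²·∫cos(4x)² dx = 16·π/2 = 8*π;  (3)²·∫sin(3x)² dx = 9·π/2 = 9*π/2.
  u² cross terms: 2·(-4)·(3)·∫cos(4x)·sin(3x) dx = -24·(-6/7) = 144/7.
  So ∫_0^π u² dx = 8*π + 9*π/2 + 144/7 = 144/7 + 25*π/2.
  (u')² squared terms: (9)²·∫cos(3x)² dx = 81·π/2 = 81*π/2;  (16)²·∫sin(4x)² dx = 256·π/2 = 128*π.
  (u')² cross terms: 2·(9)·(16)·∫cos(3x)·sin(4x) dx = 288·(8/7) = 2304/7.
  So ∫_0^π (u')² dx = 81*π/2 + 128*π + 2304/7 = 2304/7 + 337*π/2.
||u||_{H^1}^2 = (144/7 + 25*π/2) + (2304/7 + 337*π/2) = 2448/7 + 181*π.


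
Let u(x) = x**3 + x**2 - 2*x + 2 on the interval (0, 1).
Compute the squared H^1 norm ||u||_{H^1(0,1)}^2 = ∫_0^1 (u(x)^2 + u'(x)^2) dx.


||u||_{H^1}^2 = 491/105

The H^1 norm (squared) on an interval (0, L) is
  ||u||_{H^1}^2 = ∫_0^L u(x)^2 dx + ∫_0^L u'(x)^2 dx.
Compute u'(x) = 3*x**2 + 2*x - 2.
Then u(x)^2 = x**6 + 2*x**5 - 3*x**4 + 8*x**2 - 8*x + 4 and u'(x)^2 = 9*x**4 + 12*x**3 - 8*x**2 - 8*x + 4.
Integrate each monomial from 0 to 1 using ∫_0^1 c·x^n dx = c·1^(n+1)/(n+1):
  ∫_0^1 u(x)^2 dx = ∫_0^1 (x^6 + 2*x^5 - 3*x^4 + 8*x^2 - 8*x + 4) dx. Term by term:
    ∫_0^1 x^6 dx = 1/7;  ∫_0^1 2*x^5 dx = 1/3;  ∫_0^1 -3*x^4 dx = -3/5;
    ∫_0^1 8*x^2 dx = 8/3;  ∫_0^1 -8*x dx = -4;  ∫_0^1 4 dx = 4.
  Sum: 1/7 + 1/3 − 3/5 + 8/3 − 4 + 4 = 89/35.
  ∫_0^1 u'(x)^2 dx = ∫_0^1 (9*x^4 + 12*x^3 - 8*x^2 - 8*x + 4) dx. Term by term:
    ∫_0^1 9*x^4 dx = 9/5;  ∫_0^1 12*x^3 dx = 3;  ∫_0^1 -8*x^2 dx = -8/3;
    ∫_0^1 -8*x dx = -4;  ∫_0^1 4 dx = 4.
  Sum: 9/5 + 3 − 8/3 − 4 + 4 = 32/15.
Adding: ||u||_{H^1}^2 = 89/35 + 32/15 = 491/105.


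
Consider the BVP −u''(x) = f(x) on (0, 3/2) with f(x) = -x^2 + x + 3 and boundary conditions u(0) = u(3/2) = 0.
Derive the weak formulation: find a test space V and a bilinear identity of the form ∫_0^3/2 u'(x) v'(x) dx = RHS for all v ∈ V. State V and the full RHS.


V = H^1_0(0, 3/2) (so v(0) = v(3/2) = 0); weak form: ∫_0^3/2 u'v' dx = ∫_0^3/2 (-x^2 + x + 3) v dx for all v ∈ V.

Multiply both sides by a test function v and integrate from 0 to 3/2:
  ∫_0^3/2 −u''(x) v(x) dx = ∫_0^3/2 f(x) v(x) dx.
Integrate the LHS by parts once:
  ∫_0^3/2 −u'' v dx = −[u'(x) v(x)]_0^3/2 + ∫_0^3/2 u'(x) v'(x) dx.
Thus ∫_0^3/2 u'(x) v'(x) dx = ∫_0^3/2 f(x) v(x) dx + [u'(x) v(x)]_0^3/2.
Choose V so that boundary terms are either known or forced to vanish.
u is Dirichlet: u(0) = u(3/2) = 0. Let V = H^1_0(0, 3/2); then v(0) = v(3/2) = 0, and [u' v]_0^3/2 = 0.
Weak formulation: find u (satisfying any essential BC) such that ∫_0^3/2 u'(x) v'(x) dx = ∫_0^3/2 f v dx for all v ∈ V.
Substituting f(x) = -x^2 + x + 3, the right-hand side is ∫_0^3/2 (-x^2 + x + 3) v dx.


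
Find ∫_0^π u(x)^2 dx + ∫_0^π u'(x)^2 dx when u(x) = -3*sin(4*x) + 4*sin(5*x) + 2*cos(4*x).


||u||_{H^1(0,π)}^2 = 2720/9 + 637*π/2

u'(x) = -8*sin(4*x) - 12*cos(4*x) + 20*cos(5*x).
Expand u² and (u')² and integrate term by term on (0, π), using: for integers n ≥ 1, ∫_0^π sin²(nx) dx = ∫_0^π cos²(nx) dx = π/2; for n ≠ n', ∫_0^π sin(nx)sin(n'x) dx = ∫_0^π cos(nx)cos(n'x) dx = 0; and by product-to-sum, ∫_0^π sin(nx)cos(n'x) dx = ½∫_0^π [sin((n+n')x) + sin((n−n')x)] dx, which is 0 when n+n' is even and 2n/(n²−n'²) when n+n' is odd (it need not vanish on (0, π)).
  u² squared terms: (-3)²·∫sin(4x)² dx = 9·π/2 = 9*π/2;  (2)²·∫cos(4x)² dx = 4·π/2 = 2*π;  (4)²·∫sin(5x)² dx = 16·π/2 = 8*π.
  u² cross terms: 2·(-3)·(2)·∫sin(4x)·cos(4x) dx = -12·(0) = 0;  2·(-3)·(4)·∫sin(4x)·sin(5x) dx = -24·(0) = 0;  2·(2)·(4)·∫cos(4x)·sin(5x) dx = 16·(10/9) = 160/9.
  So ∫_0^π u² dx = 9*π/2 + 2*π + 8*π + 0 + 0 + 160/9 = 160/9 + 29*π/2.
  (u')² squared terms: (-12)²·∫cos(4x)² dx = 144·π/2 = 72*π;  (-8)²·∫sin(4x)² dx = 64·π/2 = 32*π;  (20)²·∫cos(5x)² dx = 400·π/2 = 200*π.
  (u')² cross terms: 2·(-12)·(-8)·∫cos(4x)·sin(4x) dx = 192·(0) = 0;  2·(-12)·(20)·∫cos(4x)·cos(5x) dx = -480·(0) = 0;  2·(-8)·(20)·∫sin(4x)·cos(5x) dx = -320·(-8/9) = 2560/9.
  So ∫_0^π (u')² dx = 72*π + 32*π + 200*π + 0 + 0 + 2560/9 = 2560/9 + 304*π.
||u||_{H^1}^2 = (160/9 + 29*π/2) + (2560/9 + 304*π) = 2720/9 + 637*π/2.


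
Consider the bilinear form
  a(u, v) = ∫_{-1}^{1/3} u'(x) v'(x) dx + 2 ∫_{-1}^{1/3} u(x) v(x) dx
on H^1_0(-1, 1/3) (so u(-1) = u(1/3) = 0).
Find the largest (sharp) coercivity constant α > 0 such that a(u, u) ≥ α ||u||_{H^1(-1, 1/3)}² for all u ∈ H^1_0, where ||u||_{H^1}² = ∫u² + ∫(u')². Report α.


α = 1

Coercivity of a(·,·) on H^1_0(-1, 1/3) means a(u, u) ≥ α ||u||_{H^1}² for every u ∈ H^1_0.
The interval has length L = 4/3, and Poincaré/coercivity depend only on L. Here a(u, u) = ∫(u')² + (2)·∫u².
Here c = 2 ≥ 1, so a(u,u) = ∫(u')² + c∫u² ≥ ∫(u')² + ∫u² = ||u||_{H^1}², i.e. α = 1 works. No larger α is possible: a(u,u) ≥ α||u||_{H^1}² means (1−α)∫(u')² ≥ (α−c)∫u², and for the modes u_n = sin(nπ(x−x₀)/L) (x₀ the left endpoint) one has ∫u_n²/∫(u_n')² = (L/(nπ))² → 0, so a(u_n,u_n)/||u_n||_{H^1}² → 1. Hence the optimal constant is α = 1.
Therefore α = 1.


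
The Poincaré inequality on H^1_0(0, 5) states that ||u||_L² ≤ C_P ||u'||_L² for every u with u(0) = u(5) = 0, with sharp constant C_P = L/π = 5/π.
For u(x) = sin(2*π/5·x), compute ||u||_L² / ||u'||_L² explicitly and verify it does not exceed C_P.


||u||_L² / ||u'||_L² = 5/(2*π) < C_P = 5/π.

u(x) = sin(2*π/5·x), so u'(x) = 2*π*cos(2*π*x/5)/5.
Writing u(x) = A·sin(kπx/L) with A = 1 and k = 2, use ∫_0^L sin²(kπx/L) dx = L/2 and ∫_0^L cos²(kπx/L) dx = L/2.
u² = 1·sin²(2*π/5·x) and (u')² = 4*π^2/25·cos²(2*π/5·x), and each of sin², cos² integrates to L/2 = 5/2 over (0, 5).
∫_0^5 u² dx = 5/2, so ||u||_L² = sqrt(10)/2.
∫_0^5 (u')² dx = 2*π^2/5, so ||u'||_L² = sqrt(10)*π/5.
Ratio ||u||_L² / ||u'||_L² = 5/(2*π).
Sharp Poincaré constant on H^1_0(0, 5) is C_P = L/π = 5/π, achieved by sin(π/5·x).
This is the k = 2 harmonic; the ratio L/(kπ) is strictly less than C_P = L/π, consistent with the sharp inequality ||u||_L² ≤ C_P ||u'||_L².
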